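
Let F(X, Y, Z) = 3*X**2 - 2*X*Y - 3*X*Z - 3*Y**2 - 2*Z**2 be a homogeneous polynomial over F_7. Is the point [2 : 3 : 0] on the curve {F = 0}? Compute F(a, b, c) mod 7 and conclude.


F(2,3,0) ≡ 1 (mod 7); P is NOT on the curve.

Evaluate F(2, 3, 0) term-by-term (mod 7).
  3*X**2 ↦ 3·4·1·1 = 12
  -2*X*Y ↦ -2·2·3·1 = -12
  -3*X*Z ↦ -3·2·1·0 = 0
  -3*Y**2 ↦ -3·1·9·1 = -27
  -2*Z**2 ↦ -2·1·1·0 = 0
Sum: F(2, 3, 0) = (12) + (-12) + (0) + (-27) + (0) = -27.
Reducing mod 7: -27 ≡ 1 (mod 7).
Since F(a, b, c) ≡ 1 ≠ 0 (mod 7), P does NOT lie on the curve.


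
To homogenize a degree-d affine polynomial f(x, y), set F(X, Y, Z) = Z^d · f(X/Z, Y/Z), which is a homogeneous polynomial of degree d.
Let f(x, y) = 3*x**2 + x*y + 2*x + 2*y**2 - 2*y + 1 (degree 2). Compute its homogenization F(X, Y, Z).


F(X, Y, Z) = 3*X**2 + X*Y + 2*X*Z + 2*Y**2 - 2*Y*Z + Z**2

deg(f) = 2.
Substitute x = X/Z, y = Y/Z into f, then multiply by Z^2.
  monomial 3·x^2·y^0 ↦ 3·X^2·Y^0·Z^0.
  monomial 1·x^1·y^1 ↦ 1·X^1·Y^1·Z^0.
  monomial 2·x^1·y^0 ↦ 2·X^1·Y^0·Z^1.
  monomial 2·x^0·y^2 ↦ 2·X^0·Y^2·Z^0.
  monomial -2·x^0·y^1 ↦ -2·X^0·Y^1·Z^1.
  monomial 1·x^0·y^0 ↦ 1·X^0·Y^0·Z^2.
Collecting: F(X, Y, Z) = 3*X**2 + X*Y + 2*X*Z + 2*Y**2 - 2*Y*Z + Z**2.


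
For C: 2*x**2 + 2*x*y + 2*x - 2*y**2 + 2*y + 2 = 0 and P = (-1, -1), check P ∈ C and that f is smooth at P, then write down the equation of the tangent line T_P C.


Tangent line at P: -4*x + 4*y = 0.

Step 1: f(-1, -1) = 0, so P lies on C.
Step 2: partial derivatives
  f_x(x, y) = 4*x + 2*y + 2, f_y(x, y) = 2*x - 4*y + 2.
  f_x(P) = -4, f_y(P) = 4 (gradient nonzero, so P is smooth).
Step 3: tangent line at P: -4·(x − -1) + 4·(y − -1) = 0.
Expanding: -4*x + 4*y = 0.


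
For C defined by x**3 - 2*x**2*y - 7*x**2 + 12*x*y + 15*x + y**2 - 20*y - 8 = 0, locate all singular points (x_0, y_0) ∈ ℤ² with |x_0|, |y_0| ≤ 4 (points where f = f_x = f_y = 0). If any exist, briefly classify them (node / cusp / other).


Singular points: {(3, 1)}; classification: cusp.

Compute partial derivatives:
  f_x = 3*x**2 - 4*x*y - 14*x + 12*y + 15.
  f_y = -2*x**2 + 12*x + 2*y - 20.
Scan x_0 ∈ {−4, ..., 4}. For each x_0, f_y(x_0, y) is a polynomial in y; find its integer roots y ∈ {−4, ..., 4}, then test f_x and f at those candidates.
  x = -4: f_y(-4, y) = 2*y - 100; no integer root y with |y| ≤ 4.
  x = -3: f_y(-3, y) = 2*y - 74; no integer root y with |y| ≤ 4.
  x = -2: f_y(-2, y) = 2*y - 52; no integer root y with |y| ≤ 4.
  x = -1: f_y(-1, y) = 2*y - 34; no integer root y with |y| ≤ 4.
  x = 0: f_y(0, y) = 2*y - 20; no integer root y with |y| ≤ 4.
  x = 1: f_y(1, y) = 2*y - 10; no integer root y with |y| ≤ 4.
  x = 2: f_y(2, y) = 2*y - 4; vanishes at y ∈ {2}. (2, 2): f_x = 7 ≠ 0.
  x = 3: f_y(3, y) = 2*y - 2; vanishes at y ∈ {1}. (3, 1): f_x = 0, f = 0 — SINGULAR.
  x = 4: f_y(4, y) = 2*y - 4; vanishes at y ∈ {2}. (4, 2): f_x = -1 ≠ 0.
Only singular point on the grid: (3, 1).
Classify: substitute x = 3 + u, y = 1 + v and expand: f = u**3 - 2*u**2*v + v**2.
No constant or linear terms (consistent with a singular point). Quadratic part: v**2. Cubic part: u**3 - 2*u**2*v.
The quadratic part v**2 is a perfect square, so there is a single (double) tangent line v = 0, i.e. y = 1. Restricting the cubic part to that line (v = 0) leaves u**3 ≠ 0, so f is not divisible by v and the branch is v² ≈ -u**3 to lowest order — this is a cusp.
Classification: cusp.


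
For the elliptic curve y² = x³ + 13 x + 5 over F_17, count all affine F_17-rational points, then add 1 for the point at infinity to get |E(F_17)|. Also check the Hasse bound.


Affine points = {(1, 6), (1, 11), (4, 6), (4, 11), (5, 5), (5, 12), (8, 3), (8, 14), (9, 1), (9, 16), (10, 8), (10, 9), (11, 0), (12, 6), (12, 11), (13, 5), (13, 12), (16, 5), (16, 12)}; affine count = 19; |E(F_17)| = 20.

Discriminant check: Δ ∝ 4a³ + 27b² = 4·13³ + 27·5² = 4·2197 + 27·25 ≡ 11 (mod 17). Nonzero ⇒ E is nonsingular.
For each x ∈ F_17, compute rhs = x³ + 13·x + 5 mod 17, then count y ∈ F_17 with y² ≡ rhs.
  x = 0: rhs = 5, matching y values: none (0 points).
  x = 1: rhs = 2, matching y values: 6, 11 (2 points).
  x = 2: rhs = 5, matching y values: none (0 points).
  x = 3: rhs = 3, matching y values: none (0 points).
  x = 4: rhs = 2, matching y values: 6, 11 (2 points).
  x = 5: rhs = 8, matching y values: 5, 12 (2 points).
  x = 6: rhs = 10, matching y values: none (0 points).
  x = 7: rhs = 14, matching y values: none (0 points).
  x = 8: rhs = 9, matching y values: 3, 14 (2 points).
  x = 9: rhs = 1, matching y values: 1, 16 (2 points).
  x = 10: rhs = 13, matching y values: 8, 9 (2 points).
  x = 11: rhs = 0, matching y values: 0 (1 points).
  x = 12: rhs = 2, matching y values: 6, 11 (2 points).
  x = 13: rhs = 8, matching y values: 5, 12 (2 points).
  x = 14: rhs = 7, matching y values: none (0 points).
  x = 15: rhs = 5, matching y values: none (0 points).
  x = 16: rhs = 8, matching y values: 5, 12 (2 points).
Total affine count: 19.
Full point count |E(F_17)| = 19 + 1 = 20.
Hasse bound: |20 − (17+1)| = |2| = 2 ≤ 2√17 ≈ 8.2462 ✓.


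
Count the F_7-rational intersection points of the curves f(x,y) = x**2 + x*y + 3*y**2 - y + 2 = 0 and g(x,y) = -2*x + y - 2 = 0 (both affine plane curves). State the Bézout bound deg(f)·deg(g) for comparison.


Common zeros: ∅; count = 0; Bézout bound = 2.

deg(f) = 2, deg(g) = 1, so Bézout bound = 2.
Scan x ∈ F_7. For each x, list the y ∈ F_7 with f(x, y) ≡ 0 and those with g(x, y) ≡ 0 (mod 7); the common zeros in that column are the intersection.
  x = 0: f ≡ 0 at y ∈ ∅; g ≡ 0 at y ∈ {2}; common: ∅.
  x = 1: f ≡ 0 at y ∈ ∅; g ≡ 0 at y ∈ {4}; common: ∅.
  x = 2: f ≡ 0 at y ∈ ∅; g ≡ 0 at y ∈ {6}; common: ∅.
  x = 3: f ≡ 0 at y ∈ ∅; g ≡ 0 at y ∈ {1}; common: ∅.
  x = 4: f ≡ 0 at y ∈ ∅; g ≡ 0 at y ∈ {3}; common: ∅.
  x = 5: f ≡ 0 at y ∈ {4}; g ≡ 0 at y ∈ {5}; common: ∅.
  x = 6: f ≡ 0 at y ∈ ∅; g ≡ 0 at y ∈ {0}; common: ∅.
Collecting: common zeros = ∅, so the count is 0.
Comparison with the Bézout bound: 0 ≤ 2 = deg(f)·deg(g), as expected for curves with no common component (the affine F_7-count falls short of the bound because intersections may lie at infinity, over extension fields, or carry multiplicity).


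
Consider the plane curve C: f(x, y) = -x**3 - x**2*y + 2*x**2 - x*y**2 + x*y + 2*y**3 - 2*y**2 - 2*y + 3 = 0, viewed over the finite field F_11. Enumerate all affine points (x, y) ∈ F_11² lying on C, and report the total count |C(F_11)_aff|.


Affine F_11-points: {(0, 3), (3, 6), (5, 1), (7, 0), (7, 10), (8, 5), (9, 7), (9, 8)}; count = 8.

For each of the 121 pairs (x, y) ∈ F_11², evaluate f(x, y) mod 11. Record the zeros.
  x = 0: [0↦3, 1↦1, 2↦7, 3↦0, 4↦3, 5↦6, 6↦10, 7↦5, 8↦3, 9↦5, 10↦1]  zeros at y ∈ {3}
  x = 1: [0↦4, 1↦1, 2↦4, 3↦3, 4↦10, 5↦4, 6↦8, 7↦1, 8↦6, 9↦2, 10↦1]  zeros at y ∈ ∅
  x = 2: [0↦3, 1↦8, 2↦6, 3↦9, 4↦7, 5↦1, 6↦3, 7↦3, 8↦2, 9↦1, 10↦1]  zeros at y ∈ ∅
  x = 3: [0↦5, 1↦5, 2↦7, 3↦1, 4↦10, 5↦2, 6↦0, 7↦5, 8↦7, 9↦7, 10↦6]  zeros at y ∈ {6}
  x = 4: [0↦4, 1↦8, 2↦1, 3↦6, 4↦2, 5↦1, 6↦4, 7↦1, 8↦4, 9↦3, 10↦10]  zeros at y ∈ ∅
  x = 5: [0↦5, 1↦0, 2↦4, 3↦7, 4↦10, 5↦3, 6↦9, 7↦7, 8↦9, 9↦5, 10↦7]  zeros at y ∈ {1}
  x = 6: [0↦2, 1↦8, 2↦10, 3↦9, 4↦6, 5↦2, 6↦9, 7↦6, 8↦5, 9↦7, 10↦2]  zeros at y ∈ ∅
  x = 7: [0↦0, 1↦4, 2↦2, 3↦6, 4↦6, 5↦3, 6↦9, 7↦3, 8↦8, 9↦3, 10↦0]  zeros at y ∈ {0, 10}
  x = 8: [0↦4, 1↦4, 2↦7, 3↦3, 4↦4, 5↦0, 6↦3, 7↦3, 8↦1, 9↦9, 10↦6]  zeros at y ∈ {5}
  x = 9: [0↦8, 1↦2, 2↦8, 3↦5, 4↦5, 5↦9, 6↦7, 7↦0, 8↦0, 9↦8, 10↦3]  zeros at y ∈ {7, 8}
  x = 10: [0↦6, 1↦3, 2↦10, 3↦6, 4↦3, 5↦2, 6↦4, 7↦10, 8↦10, 9↦5, 10↦7]  zeros at y ∈ ∅
Collecting zeros: affine points = {(0, 3), (3, 6), (5, 1), (7, 0), (7, 10), (8, 5), (9, 7), (9, 8)}.
Total count |C(F_11)_aff| = 8.


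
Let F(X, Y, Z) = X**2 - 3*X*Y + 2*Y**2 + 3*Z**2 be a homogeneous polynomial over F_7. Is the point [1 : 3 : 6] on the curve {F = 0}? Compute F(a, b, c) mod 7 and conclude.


F(1,3,6) ≡ 6 (mod 7); P is NOT on the curve.

Evaluate F(1, 3, 6) term-by-term (mod 7).
  X**2 ↦ 1·1·1·1 = 1
  -3*X*Y ↦ -3·1·3·1 = -9
  2*Y**2 ↦ 2·1·9·1 = 18
  3*Z**2 ↦ 3·1·1·36 = 108
Sum: F(1, 3, 6) = (1) + (-9) + (18) + (108) = 118.
Reducing mod 7: 118 ≡ 6 (mod 7).
Since F(a, b, c) ≡ 6 ≠ 0 (mod 7), P does NOT lie on the curve.


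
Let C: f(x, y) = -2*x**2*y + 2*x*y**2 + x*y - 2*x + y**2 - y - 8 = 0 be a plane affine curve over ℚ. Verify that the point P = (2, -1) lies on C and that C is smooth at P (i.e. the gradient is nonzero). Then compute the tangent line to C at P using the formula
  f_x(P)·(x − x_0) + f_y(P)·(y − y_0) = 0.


Tangent line at P: 7*x - 17*y - 31 = 0.

Step 1: f(2, -1) = 0, so P lies on C.
Step 2: partial derivatives
  f_x(x, y) = -4*x*y + 2*y**2 + y - 2, f_y(x, y) = -2*x**2 + 4*x*y + x + 2*y - 1.
  f_x(P) = 7, f_y(P) = -17 (gradient nonzero, so P is smooth).
Step 3: tangent line at P: 7·(x − 2) + -17·(y − -1) = 0.
Expanding: 7*x - 17*y - 31 = 0.


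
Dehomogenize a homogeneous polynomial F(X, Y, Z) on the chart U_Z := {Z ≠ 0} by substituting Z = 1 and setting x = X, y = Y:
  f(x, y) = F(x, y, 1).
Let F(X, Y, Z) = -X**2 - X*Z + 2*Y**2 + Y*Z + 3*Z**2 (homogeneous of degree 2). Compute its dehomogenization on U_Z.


f(x, y) = -x**2 - x + 2*y**2 + y + 3

On U_Z we set Z = 1. Each monomial c·X^i·Y^j·Z^k in F becomes c·x^i·y^j·1^k = c·x^i·y^j.
Substituting Z = 1: F(X, Y, 1) = -x**2 - x + 2*y**2 + y + 3.
Note: deg(f) ≤ deg(F) = 2; strict inequality happens when F is divisible by Z (lost terms).


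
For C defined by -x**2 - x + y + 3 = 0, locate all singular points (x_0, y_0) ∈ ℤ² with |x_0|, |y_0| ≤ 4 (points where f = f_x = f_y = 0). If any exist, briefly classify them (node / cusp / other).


No singular points in the scanned grid; C is smooth there.

Compute partial derivatives:
  f_x = -2*x - 1.
  f_y = 1.
f_y = 1 is a nonzero constant, so f_y never vanishes: no point (x, y) can satisfy f = f_x = f_y = 0. In particular no (x, y) ∈ {−4, ..., 4}² is singular; the curve is smooth.


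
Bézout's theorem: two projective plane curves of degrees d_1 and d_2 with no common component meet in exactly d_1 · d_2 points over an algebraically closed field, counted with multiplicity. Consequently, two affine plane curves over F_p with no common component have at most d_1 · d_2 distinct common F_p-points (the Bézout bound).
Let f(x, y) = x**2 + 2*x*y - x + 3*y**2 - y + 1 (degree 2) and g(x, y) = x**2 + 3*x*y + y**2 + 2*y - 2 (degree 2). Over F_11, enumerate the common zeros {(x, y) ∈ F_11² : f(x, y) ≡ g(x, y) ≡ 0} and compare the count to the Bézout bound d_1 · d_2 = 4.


Common zeros: ∅; count = 0; Bézout bound = 4.

deg(f) = 2, deg(g) = 2, so Bézout bound = 4.
Scan x ∈ F_11. For each x, list the y ∈ F_11 with f(x, y) ≡ 0 and those with g(x, y) ≡ 0 (mod 11); the common zeros in that column are the intersection.
  x = 0: f ≡ 0 at y ∈ {2}; g ≡ 0 at y ∈ {4, 5}; common: ∅.
  x = 1: f ≡ 0 at y ∈ {9}; g ≡ 0 at y ∈ ∅; common: ∅.
  x = 2: f ≡ 0 at y ∈ ∅; g ≡ 0 at y ∈ {1, 2}; common: ∅.
  x = 3: f ≡ 0 at y ∈ ∅; g ≡ 0 at y ∈ {2, 9}; common: ∅.
  x = 4: f ≡ 0 at y ∈ {7, 9}; g ≡ 0 at y ∈ ∅; common: ∅.
  x = 5: f ≡ 0 at y ∈ {1, 7}; g ≡ 0 at y ∈ ∅; common: ∅.
  x = 6: f ≡ 0 at y ∈ ∅; g ≡ 0 at y ∈ {1}; common: ∅.
  x = 7: f ≡ 0 at y ∈ {4, 10}; g ≡ 0 at y ∈ {5}; common: ∅.
  x = 8: f ≡ 0 at y ∈ {2, 4}; g ≡ 0 at y ∈ ∅; common: ∅.
  x = 9: f ≡ 0 at y ∈ ∅; g ≡ 0 at y ∈ ∅; common: ∅.
  x = 10: f ≡ 0 at y ∈ ∅; g ≡ 0 at y ∈ {4, 8}; common: ∅.
Collecting: common zeros = ∅, so the count is 0.
Comparison with the Bézout bound: 0 ≤ 4 = deg(f)·deg(g), as expected for curves with no common component (the affine F_11-count falls short of the bound because intersections may lie at infinity, over extension fields, or carry multiplicity).


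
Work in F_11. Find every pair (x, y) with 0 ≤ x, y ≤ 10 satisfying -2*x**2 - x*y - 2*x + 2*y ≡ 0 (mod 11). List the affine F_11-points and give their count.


Affine F_11-points: {(0, 0), (1, 4), (3, 9), (4, 2), (5, 2), (6, 1), (7, 4), (8, 9), (9, 1), (10, 0)}; count = 10.

For each of the 121 pairs (x, y) ∈ F_11², evaluate f(x, y) mod 11. Record the zeros.
  x = 0: [0↦0, 1↦2, 2↦4, 3↦6, 4↦8, 5↦10, 6↦1, 7↦3, 8↦5, 9↦7, 10↦9]  zeros at y ∈ {0}
  x = 1: [0↦7, 1↦8, 2↦9, 3↦10, 4↦0, 5↦1, 6↦2, 7↦3, 8↦4, 9↦5, 10↦6]  zeros at y ∈ {4}
  x = 2: [0↦10, 1↦10, 2↦10, 3↦10, 4↦10, 5↦10, 6↦10, 7↦10, 8↦10, 9↦10, 10↦10]  zeros at y ∈ ∅
  x = 3: [0↦9, 1↦8, 2↦7, 3↦6, 4↦5, 5↦4, 6↦3, 7↦2, 8↦1, 9↦0, 10↦10]  zeros at y ∈ {9}
  x = 4: [0↦4, 1↦2, 2↦0, 3↦9, 4↦7, 5↦5, 6↦3, 7↦1, 8↦10, 9↦8, 10↦6]  zeros at y ∈ {2}
  x = 5: [0↦6, 1↦3, 2↦0, 3↦8, 4↦5, 5↦2, 6↦10, 7↦7, 8↦4, 9↦1, 10↦9]  zeros at y ∈ {2}
  x = 6: [0↦4, 1↦0, 2↦7, 3↦3, 4↦10, 5↦6, 6↦2, 7↦9, 8↦5, 9↦1, 10↦8]  zeros at y ∈ {1}
  x = 7: [0↦9, 1↦4, 2↦10, 3↦5, 4↦0, 5↦6, 6↦1, 7↦7, 8↦2, 9↦8, 10↦3]  zeros at y ∈ {4}
  x = 8: [0↦10, 1↦4, 2↦9, 3↦3, 4↦8, 5↦2, 6↦7, 7↦1, 8↦6, 9↦0, 10↦5]  zeros at y ∈ {9}
  x = 9: [0↦7, 1↦0, 2↦4, 3↦8, 4↦1, 5↦5, 6↦9, 7↦2, 8↦6, 9↦10, 10↦3]  zeros at y ∈ {1}
  x = 10: [0↦0, 1↦3, 2↦6, 3↦9, 4↦1, 5↦4, 6↦7, 7↦10, 8↦2, 9↦5, 10↦8]  zeros at y ∈ {0}
Collecting zeros: affine points = {(0, 0), (1, 4), (3, 9), (4, 2), (5, 2), (6, 1), (7, 4), (8, 9), (9, 1), (10, 0)}.
Total count |C(F_11)_aff| = 10.


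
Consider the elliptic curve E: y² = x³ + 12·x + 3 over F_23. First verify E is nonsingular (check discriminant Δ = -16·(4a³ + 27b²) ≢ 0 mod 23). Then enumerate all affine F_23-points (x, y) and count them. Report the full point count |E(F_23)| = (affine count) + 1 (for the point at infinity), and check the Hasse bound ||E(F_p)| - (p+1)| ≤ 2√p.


Affine points = {(0, 7), (0, 16), (1, 4), (1, 19), (2, 9), (2, 14), (4, 0), (5, 2), (5, 21), (7, 4), (7, 19), (8, 6), (8, 17), (9, 9), (9, 14), (12, 9), (12, 14), (15, 4), (15, 19), (16, 6), (16, 17), (18, 5), (18, 18), (19, 11), (19, 12), (20, 3), (20, 20), (22, 6), (22, 17)}; affine count = 29; |E(F_23)| = 30.

Discriminant check: Δ ∝ 4a³ + 27b² = 4·12³ + 27·3² = 4·1728 + 27·9 ≡ 2 (mod 23). Nonzero ⇒ E is nonsingular.
For each x ∈ F_23, compute rhs = x³ + 12·x + 3 mod 23, then count y ∈ F_23 with y² ≡ rhs.
  x = 0: rhs = 3, matching y values: 7, 16 (2 points).
  x = 1: rhs = 16, matching y values: 4, 19 (2 points).
  x = 2: rhs = 12, matching y values: 9, 14 (2 points).
  x = 3: rhs = 20, matching y values: none (0 points).
  x = 4: rhs = 0, matching y values: 0 (1 points).
  x = 5: rhs = 4, matching y values: 2, 21 (2 points).
  x = 6: rhs = 15, matching y values: none (0 points).
  x = 7: rhs = 16, matching y values: 4, 19 (2 points).
  x = 8: rhs = 13, matching y values: 6, 17 (2 points).
  x = 9: rhs = 12, matching y values: 9, 14 (2 points).
  x = 10: rhs = 19, matching y values: none (0 points).
  x = 11: rhs = 17, matching y values: none (0 points).
  x = 12: rhs = 12, matching y values: 9, 14 (2 points).
  x = 13: rhs = 10, matching y values: none (0 points).
  x = 14: rhs = 17, matching y values: none (0 points).
  x = 15: rhs = 16, matching y values: 4, 19 (2 points).
  x = 16: rhs = 13, matching y values: 6, 17 (2 points).
  x = 17: rhs = 14, matching y values: none (0 points).
  x = 18: rhs = 2, matching y values: 5, 18 (2 points).
  x = 19: rhs = 6, matching y values: 11, 12 (2 points).
  x = 20: rhs = 9, matching y values: 3, 20 (2 points).
  x = 21: rhs = 17, matching y values: none (0 points).
  x = 22: rhs = 13, matching y values: 6, 17 (2 points).
Total affine count: 29.
Full point count |E(F_23)| = 29 + 1 = 30.
Hasse bound: |30 − (23+1)| = |6| = 6 ≤ 2√23 ≈ 9.5917 ✓.


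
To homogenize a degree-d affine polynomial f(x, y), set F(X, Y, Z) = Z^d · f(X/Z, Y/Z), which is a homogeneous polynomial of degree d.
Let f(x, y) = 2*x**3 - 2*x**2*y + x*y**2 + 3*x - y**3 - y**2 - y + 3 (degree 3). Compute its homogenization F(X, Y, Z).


F(X, Y, Z) = 2*X**3 - 2*X**2*Y + X*Y**2 + 3*X*Z**2 - Y**3 - Y**2*Z - Y*Z**2 + 3*Z**3

deg(f) = 3.
Substitute x = X/Z, y = Y/Z into f, then multiply by Z^3.
  monomial 2·x^3·y^0 ↦ 2·X^3·Y^0·Z^0.
  monomial -2·x^2·y^1 ↦ -2·X^2·Y^1·Z^0.
  monomial 1·x^1·y^2 ↦ 1·X^1·Y^2·Z^0.
  monomial 3·x^1·y^0 ↦ 3·X^1·Y^0·Z^2.
  monomial -1·x^0·y^3 ↦ -1·X^0·Y^3·Z^0.
  monomial -1·x^0·y^2 ↦ -1·X^0·Y^2·Z^1.
  monomial -1·x^0·y^1 ↦ -1·X^0·Y^1·Z^2.
  monomial 3·x^0·y^0 ↦ 3·X^0·Y^0·Z^3.
Collecting: F(X, Y, Z) = 2*X**3 - 2*X**2*Y + X*Y**2 + 3*X*Z**2 - Y**3 - Y**2*Z - Y*Z**2 + 3*Z**3.


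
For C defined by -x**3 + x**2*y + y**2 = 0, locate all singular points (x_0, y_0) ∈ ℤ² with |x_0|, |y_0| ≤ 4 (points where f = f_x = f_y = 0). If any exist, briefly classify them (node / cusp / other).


Singular points: {(0, 0)}; classification: cusp.

Compute partial derivatives:
  f_x = -3*x**2 + 2*x*y.
  f_y = x**2 + 2*y.
Scan x_0 ∈ {−4, ..., 4}. For each x_0, f_y(x_0, y) is a polynomial in y; find its integer roots y ∈ {−4, ..., 4}, then test f_x and f at those candidates.
  x = -4: f_y(-4, y) = 2*y + 16; no integer root y with |y| ≤ 4.
  x = -3: f_y(-3, y) = 2*y + 9; no integer root y with |y| ≤ 4.
  x = -2: f_y(-2, y) = 2*y + 4; vanishes at y ∈ {-2}. (-2, -2): f_x = -4 ≠ 0.
  x = -1: f_y(-1, y) = 2*y + 1; no integer root y with |y| ≤ 4.
  x = 0: f_y(0, y) = 2*y; vanishes at y ∈ {0}. (0, 0): f_x = 0, f = 0 — SINGULAR.
  x = 1: f_y(1, y) = 2*y + 1; no integer root y with |y| ≤ 4.
  x = 2: f_y(2, y) = 2*y + 4; vanishes at y ∈ {-2}. (2, -2): f_x = -20 ≠ 0.
  x = 3: f_y(3, y) = 2*y + 9; no integer root y with |y| ≤ 4.
  x = 4: f_y(4, y) = 2*y + 16; no integer root y with |y| ≤ 4.
Only singular point on the grid: (0, 0).
Classify: substitute x = 0 + u, y = 0 + v and expand: f = -u**3 + u**2*v + v**2.
No constant or linear terms (consistent with a singular point). Quadratic part: v**2. Cubic part: -u**3 + u**2*v.
The quadratic part v**2 is a perfect square, so there is a single (double) tangent line v = 0, i.e. y = 0. Restricting the cubic part to that line (v = 0) leaves -u**3 ≠ 0, so f is not divisible by v and the branch is v² ≈ u**3 to lowest order — this is a cusp.
Classification: cusp.


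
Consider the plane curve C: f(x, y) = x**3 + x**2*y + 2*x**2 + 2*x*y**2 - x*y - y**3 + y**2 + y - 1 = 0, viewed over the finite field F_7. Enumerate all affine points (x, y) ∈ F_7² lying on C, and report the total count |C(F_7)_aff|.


Affine F_7-points: {(0, 1), (0, 6), (2, 3), (5, 2), (6, 0)}; count = 5.

For each of the 49 pairs (x, y) ∈ F_7², evaluate f(x, y) mod 7. Record the zeros.
  x = 0: [0↦6, 1↦0, 2↦4, 3↦5, 4↦4, 5↦2, 6↦0]  zeros at y ∈ {1, 6}
  x = 1: [0↦2, 1↦5, 2↦1, 3↦5, 4↦4, 5↦6, 6↦5]  zeros at y ∈ ∅
  x = 2: [0↦1, 1↦1, 2↦5, 3↦0, 4↦1, 5↦2, 6↦4]  zeros at y ∈ {3}
  x = 3: [0↦2, 1↦1, 2↦1, 3↦3, 4↦1, 5↦3, 6↦3]  zeros at y ∈ ∅
  x = 4: [0↦4, 1↦4, 2↦2, 3↦6, 4↦3, 5↦1, 6↦1]  zeros at y ∈ ∅
  x = 5: [0↦6, 1↦2, 2↦0, 3↦1, 4↦6, 5↦2, 6↦4]  zeros at y ∈ {2}
  x = 6: [0↦0, 1↦1, 2↦1, 3↦1, 4↦2, 5↦5, 6↦4]  zeros at y ∈ {0}
Collecting zeros: affine points = {(0, 1), (0, 6), (2, 3), (5, 2), (6, 0)}.
Total count |C(F_7)_aff| = 5.


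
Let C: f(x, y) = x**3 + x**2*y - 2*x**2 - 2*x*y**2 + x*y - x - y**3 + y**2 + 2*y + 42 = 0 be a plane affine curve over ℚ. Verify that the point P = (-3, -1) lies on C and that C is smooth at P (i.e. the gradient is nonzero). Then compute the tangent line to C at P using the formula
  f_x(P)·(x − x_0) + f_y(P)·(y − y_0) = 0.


Tangent line at P: 41*x - 9*y + 114 = 0.

Step 1: f(-3, -1) = 0, so P lies on C.
Step 2: partial derivatives
  f_x(x, y) = 3*x**2 + 2*x*y - 4*x - 2*y**2 + y - 1, f_y(x, y) = x**2 - 4*x*y + x - 3*y**2 + 2*y + 2.
  f_x(P) = 41, f_y(P) = -9 (gradient nonzero, so P is smooth).
Step 3: tangent line at P: 41·(x − -3) + -9·(y − -1) = 0.
Expanding: 41*x - 9*y + 114 = 0.


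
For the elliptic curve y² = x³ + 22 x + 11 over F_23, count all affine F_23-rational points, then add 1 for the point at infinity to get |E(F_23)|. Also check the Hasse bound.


Affine points = {(3, 9), (3, 14), (4, 5), (4, 18), (5, 4), (5, 19), (7, 5), (7, 18), (8, 3), (8, 20), (9, 8), (9, 15), (10, 9), (10, 14), (12, 5), (12, 18), (14, 2), (14, 21), (15, 6), (15, 17), (17, 10), (17, 13), (18, 11), (18, 12)}; affine count = 24; |E(F_23)| = 25.

Discriminant check: Δ ∝ 4a³ + 27b² = 4·22³ + 27·11² = 4·10648 + 27·121 ≡ 20 (mod 23). Nonzero ⇒ E is nonsingular.
For each x ∈ F_23, compute rhs = x³ + 22·x + 11 mod 23, then count y ∈ F_23 with y² ≡ rhs.
  x = 0: rhs = 11, matching y values: none (0 points).
  x = 1: rhs = 11, matching y values: none (0 points).
  x = 2: rhs = 17, matching y values: none (0 points).
  x = 3: rhs = 12, matching y values: 9, 14 (2 points).
  x = 4: rhs = 2, matching y values: 5, 18 (2 points).
  x = 5: rhs = 16, matching y values: 4, 19 (2 points).
  x = 6: rhs = 14, matching y values: none (0 points).
  x = 7: rhs = 2, matching y values: 5, 18 (2 points).
  x = 8: rhs = 9, matching y values: 3, 20 (2 points).
  x = 9: rhs = 18, matching y values: 8, 15 (2 points).
  x = 10: rhs = 12, matching y values: 9, 14 (2 points).
  x = 11: rhs = 20, matching y values: none (0 points).
  x = 12: rhs = 2, matching y values: 5, 18 (2 points).
  x = 13: rhs = 10, matching y values: none (0 points).
  x = 14: rhs = 4, matching y values: 2, 21 (2 points).
  x = 15: rhs = 13, matching y values: 6, 17 (2 points).
  x = 16: rhs = 20, matching y values: none (0 points).
  x = 17: rhs = 8, matching y values: 10, 13 (2 points).
  x = 18: rhs = 6, matching y values: 11, 12 (2 points).
  x = 19: rhs = 20, matching y values: none (0 points).
  x = 20: rhs = 10, matching y values: none (0 points).
  x = 21: rhs = 5, matching y values: none (0 points).
  x = 22: rhs = 11, matching y values: none (0 points).
Total affine count: 24.
Full point count |E(F_23)| = 24 + 1 = 25.
Hasse bound: |25 − (23+1)| = |1| = 1 ≤ 2√23 ≈ 9.5917 ✓.


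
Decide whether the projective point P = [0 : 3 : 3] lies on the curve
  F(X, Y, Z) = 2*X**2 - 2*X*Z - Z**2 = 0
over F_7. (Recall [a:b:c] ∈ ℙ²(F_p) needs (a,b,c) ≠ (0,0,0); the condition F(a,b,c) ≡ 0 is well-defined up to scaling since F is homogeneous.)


F(0,3,3) ≡ 5 (mod 7); P is NOT on the curve.

Evaluate F(0, 3, 3) term-by-term (mod 7).
  2*X**2 ↦ 2·0·1·1 = 0
  -2*X*Z ↦ -2·0·1·3 = 0
  -Z**2 ↦ -1·1·1·9 = -9
Sum: F(0, 3, 3) = (0) + (0) + (-9) = -9.
Reducing mod 7: -9 ≡ 5 (mod 7).
Since F(a, b, c) ≡ 5 ≠ 0 (mod 7), P does NOT lie on the curve.


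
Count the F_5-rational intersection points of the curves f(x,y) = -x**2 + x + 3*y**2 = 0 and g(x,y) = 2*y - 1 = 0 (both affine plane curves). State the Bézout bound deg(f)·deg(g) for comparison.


Common zeros: {(2, 3), (4, 3)}; count = 2; Bézout bound = 2.

deg(f) = 2, deg(g) = 1, so Bézout bound = 2.
Scan x ∈ F_5. For each x, list the y ∈ F_5 with f(x, y) ≡ 0 and those with g(x, y) ≡ 0 (mod 5); the common zeros in that column are the intersection.
  x = 0: f ≡ 0 at y ∈ {0}; g ≡ 0 at y ∈ {3}; common: ∅.
  x = 1: f ≡ 0 at y ∈ {0}; g ≡ 0 at y ∈ {3}; common: ∅.
  x = 2: f ≡ 0 at y ∈ {2, 3}; g ≡ 0 at y ∈ {3}; common: {3}.
  x = 3: f ≡ 0 at y ∈ ∅; g ≡ 0 at y ∈ {3}; common: ∅.
  x = 4: f ≡ 0 at y ∈ {2, 3}; g ≡ 0 at y ∈ {3}; common: {3}.
Collecting: common zeros = {(2, 3), (4, 3)}, so the count is 2.
Comparison with the Bézout bound: 2 ≤ 2 = deg(f)·deg(g), as expected for curves with no common component (the bound is attained).


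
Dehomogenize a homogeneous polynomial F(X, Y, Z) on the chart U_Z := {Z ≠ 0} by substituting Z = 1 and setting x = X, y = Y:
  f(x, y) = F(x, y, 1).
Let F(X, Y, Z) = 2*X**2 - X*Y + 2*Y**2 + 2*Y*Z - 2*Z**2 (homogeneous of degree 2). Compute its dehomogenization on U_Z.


f(x, y) = 2*x**2 - x*y + 2*y**2 + 2*y - 2

On U_Z we set Z = 1. Each monomial c·X^i·Y^j·Z^k in F becomes c·x^i·y^j·1^k = c·x^i·y^j.
Substituting Z = 1: F(X, Y, 1) = 2*x**2 - x*y + 2*y**2 + 2*y - 2.
Note: deg(f) ≤ deg(F) = 2; strict inequality happens when F is divisible by Z (lost terms).


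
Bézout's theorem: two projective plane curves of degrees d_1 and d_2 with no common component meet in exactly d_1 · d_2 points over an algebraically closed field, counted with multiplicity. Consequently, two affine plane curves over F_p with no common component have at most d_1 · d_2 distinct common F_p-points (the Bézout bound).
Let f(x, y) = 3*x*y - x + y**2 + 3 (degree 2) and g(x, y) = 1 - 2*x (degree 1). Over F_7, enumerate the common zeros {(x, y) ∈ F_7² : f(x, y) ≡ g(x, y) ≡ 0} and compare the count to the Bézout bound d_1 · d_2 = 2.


Common zeros: {(4, 4), (4, 5)}; count = 2; Bézout bound = 2.

deg(f) = 2, deg(g) = 1, so Bézout bound = 2.
Scan x ∈ F_7. For each x, list the y ∈ F_7 with f(x, y) ≡ 0 and those with g(x, y) ≡ 0 (mod 7); the common zeros in that column are the intersection.
  x = 0: f ≡ 0 at y ∈ {2, 5}; g ≡ 0 at y ∈ ∅; common: ∅.
  x = 1: f ≡ 0 at y ∈ {5, 6}; g ≡ 0 at y ∈ ∅; common: ∅.
  x = 2: f ≡ 0 at y ∈ {3, 5}; g ≡ 0 at y ∈ ∅; common: ∅.
  x = 3: f ≡ 0 at y ∈ {0, 5}; g ≡ 0 at y ∈ ∅; common: ∅.
  x = 4: f ≡ 0 at y ∈ {4, 5}; g ≡ 0 at y ∈ {0, 1, 2, 3, 4, 5, 6}; common: {4, 5}.
  x = 5: f ≡ 0 at y ∈ {1, 5}; g ≡ 0 at y ∈ ∅; common: ∅.
  x = 6: f ≡ 0 at y ∈ {5}; g ≡ 0 at y ∈ ∅; common: ∅.
Collecting: common zeros = {(4, 4), (4, 5)}, so the count is 2.
Comparison with the Bézout bound: 2 ≤ 2 = deg(f)·deg(g), as expected for curves with no common component (the bound is attained).


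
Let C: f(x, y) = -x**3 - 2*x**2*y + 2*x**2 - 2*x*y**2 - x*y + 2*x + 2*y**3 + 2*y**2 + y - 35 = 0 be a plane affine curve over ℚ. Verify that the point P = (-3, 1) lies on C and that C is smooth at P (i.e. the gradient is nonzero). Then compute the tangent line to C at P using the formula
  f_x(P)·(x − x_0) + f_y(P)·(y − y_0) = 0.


Tangent line at P: -28*x + 8*y - 92 = 0.

Step 1: f(-3, 1) = 0, so P lies on C.
Step 2: partial derivatives
  f_x(x, y) = -3*x**2 - 4*x*y + 4*x - 2*y**2 - y + 2, f_y(x, y) = -2*x**2 - 4*x*y - x + 6*y**2 + 4*y + 1.
  f_x(P) = -28, f_y(P) = 8 (gradient nonzero, so P is smooth).
Step 3: tangent line at P: -28·(x − -3) + 8·(y − 1) = 0.
Expanding: -28*x + 8*y - 92 = 0.


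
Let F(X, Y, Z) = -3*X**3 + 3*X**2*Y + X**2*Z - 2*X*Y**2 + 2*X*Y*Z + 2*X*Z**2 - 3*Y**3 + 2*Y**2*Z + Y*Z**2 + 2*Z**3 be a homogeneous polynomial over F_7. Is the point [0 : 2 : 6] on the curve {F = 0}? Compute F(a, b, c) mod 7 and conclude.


F(0,2,6) ≡ 3 (mod 7); P is NOT on the curve.

Evaluate F(0, 2, 6) term-by-term (mod 7).
  -3*X**3 ↦ -3·0·1·1 = 0
  3*X**2*Y ↦ 3·0·2·1 = 0
  X**2*Z ↦ 1·0·1·6 = 0
  -2*X*Y**2 ↦ -2·0·4·1 = 0
  2*X*Y*Z ↦ 2·0·2·6 = 0
  2*X*Z**2 ↦ 2·0·1·36 = 0
  -3*Y**3 ↦ -3·1·8·1 = -24
  2*Y**2*Z ↦ 2·1·4·6 = 48
  Y*Z**2 ↦ 1·1·2·36 = 72
  2*Z**3 ↦ 2·1·1·216 = 432
Sum: F(0, 2, 6) = (0) + (0) + (0) + (0) + (0) + (0) + (-24) + (48) + (72) + (432) = 528.
Reducing mod 7: 528 ≡ 3 (mod 7).
Since F(a, b, c) ≡ 3 ≠ 0 (mod 7), P does NOT lie on the curve.


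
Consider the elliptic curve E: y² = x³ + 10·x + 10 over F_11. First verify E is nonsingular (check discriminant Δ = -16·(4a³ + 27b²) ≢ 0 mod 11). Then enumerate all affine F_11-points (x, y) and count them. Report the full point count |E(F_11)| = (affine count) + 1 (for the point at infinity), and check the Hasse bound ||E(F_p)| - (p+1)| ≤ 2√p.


Affine points = {(2, 4), (2, 7), (3, 1), (3, 10), (4, 2), (4, 9), (5, 3), (5, 8), (6, 0), (7, 4), (7, 7), (9, 2), (9, 9)}; affine count = 13; |E(F_11)| = 14.

Discriminant check: Δ ∝ 4a³ + 27b² = 4·10³ + 27·10² = 4·1000 + 27·100 ≡ 1 (mod 11). Nonzero ⇒ E is nonsingular.
For each x ∈ F_11, compute rhs = x³ + 10·x + 10 mod 11, then count y ∈ F_11 with y² ≡ rhs.
  x = 0: rhs = 10, matching y values: none (0 points).
  x = 1: rhs = 10, matching y values: none (0 points).
  x = 2: rhs = 5, matching y values: 4, 7 (2 points).
  x = 3: rhs = 1, matching y values: 1, 10 (2 points).
  x = 4: rhs = 4, matching y values: 2, 9 (2 points).
  x = 5: rhs = 9, matching y values: 3, 8 (2 points).
  x = 6: rhs = 0, matching y values: 0 (1 points).
  x = 7: rhs = 5, matching y values: 4, 7 (2 points).
  x = 8: rhs = 8, matching y values: none (0 points).
  x = 9: rhs = 4, matching y values: 2, 9 (2 points).
  x = 10: rhs = 10, matching y values: none (0 points).
Total affine count: 13.
Full point count |E(F_11)| = 13 + 1 = 14.
Hasse bound: |14 − (11+1)| = |2| = 2 ≤ 2√11 ≈ 6.6332 ✓.


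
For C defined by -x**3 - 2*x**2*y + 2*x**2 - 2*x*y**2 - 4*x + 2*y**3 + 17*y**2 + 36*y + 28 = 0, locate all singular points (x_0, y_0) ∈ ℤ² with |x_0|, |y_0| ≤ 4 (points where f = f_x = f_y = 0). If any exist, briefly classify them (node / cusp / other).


Singular points: {(2, -2)}; classification: cusp.

Compute partial derivatives:
  f_x = -3*x**2 - 4*x*y + 4*x - 2*y**2 - 4.
  f_y = -2*x**2 - 4*x*y + 6*y**2 + 34*y + 36.
Scan x_0 ∈ {−4, ..., 4}. For each x_0, f_y(x_0, y) is a polynomial in y; find its integer roots y ∈ {−4, ..., 4}, then test f_x and f at those candidates.
  x = -4: f_y(-4, y) = 6*y**2 + 50*y + 4; no integer root y with |y| ≤ 4.
  x = -3: f_y(-3, y) = 6*y**2 + 46*y + 18; no integer root y with |y| ≤ 4.
  x = -2: f_y(-2, y) = 6*y**2 + 42*y + 28; no integer root y with |y| ≤ 4.
  x = -1: f_y(-1, y) = 6*y**2 + 38*y + 34; no integer root y with |y| ≤ 4.
  x = 0: f_y(0, y) = 6*y**2 + 34*y + 36; no integer root y with |y| ≤ 4.
  x = 1: f_y(1, y) = 6*y**2 + 30*y + 34; no integer root y with |y| ≤ 4.
  x = 2: f_y(2, y) = 6*y**2 + 26*y + 28; vanishes at y ∈ {-2}. (2, -2): f_x = 0, f = 0 — SINGULAR.
  x = 3: f_y(3, y) = 6*y**2 + 22*y + 18; no integer root y with |y| ≤ 4.
  x = 4: f_y(4, y) = 6*y**2 + 18*y + 4; no integer root y with |y| ≤ 4.
Only singular point on the grid: (2, -2).
Classify: substitute x = 2 + u, y = -2 + v and expand: f = -u**3 - 2*u**2*v - 2*u*v**2 + 2*v**3 + v**2.
No constant or linear terms (consistent with a singular point). Quadratic part: v**2. Cubic part: -u**3 - 2*u**2*v - 2*u*v**2 + 2*v**3.
The quadratic part v**2 is a perfect square, so there is a single (double) tangent line v = 0, i.e. y = -2. Restricting the cubic part to that line (v = 0) leaves -u**3 ≠ 0, so f is not divisible by v and the branch is v² ≈ u**3 to lowest order — this is a cusp.
Classification: cusp.


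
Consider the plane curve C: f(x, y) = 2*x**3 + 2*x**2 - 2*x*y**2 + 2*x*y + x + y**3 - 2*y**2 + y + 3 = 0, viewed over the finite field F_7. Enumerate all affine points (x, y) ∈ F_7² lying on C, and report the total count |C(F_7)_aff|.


Affine F_7-points: {(1, 6), (3, 4), (4, 6), (5, 0), (5, 1), (5, 4)}; count = 6.

For each of the 49 pairs (x, y) ∈ F_7², evaluate f(x, y) mod 7. Record the zeros.
  x = 0: [0↦3, 1↦3, 2↦5, 3↦1, 4↦4, 5↦6, 6↦6]  zeros at y ∈ ∅
  x = 1: [0↦1, 1↦1, 2↦6, 3↦1, 4↦6, 5↦6, 6↦0]  zeros at y ∈ {6}
  x = 2: [0↦1, 1↦1, 2↦2, 3↦3, 4↦3, 5↦1, 6↦3]  zeros at y ∈ ∅
  x = 3: [0↦1, 1↦1, 2↦5, 3↦5, 4↦0, 5↦3, 6↦6]  zeros at y ∈ {4}
  x = 4: [0↦6, 1↦6, 2↦6, 3↦5, 4↦2, 5↦3, 6↦0]  zeros at y ∈ {6}
  x = 5: [0↦0, 1↦0, 2↦3, 3↦1, 4↦0, 5↦6, 6↦4]  zeros at y ∈ {0, 1, 4}
  x = 6: [0↦2, 1↦2, 2↦1, 3↦5, 4↦6, 5↦3, 6↦2]  zeros at y ∈ ∅
Collecting zeros: affine points = {(1, 6), (3, 4), (4, 6), (5, 0), (5, 1), (5, 4)}.
Total count |C(F_7)_aff| = 6.


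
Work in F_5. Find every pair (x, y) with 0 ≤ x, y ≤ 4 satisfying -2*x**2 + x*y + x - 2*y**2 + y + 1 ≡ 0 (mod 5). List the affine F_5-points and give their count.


Affine F_5-points: {(0, 1), (0, 2), (1, 0), (1, 1), (2, 0), (2, 4), (3, 3), (3, 4), (4, 2), (4, 3)}; count = 10.

For each of the 25 pairs (x, y) ∈ F_5², evaluate f(x, y) mod 5. Record the zeros.
  x = 0: [0↦1, 1↦0, 2↦0, 3↦1, 4↦3]  zeros at y ∈ {1, 2}
  x = 1: [0↦0, 1↦0, 2↦1, 3↦3, 4↦1]  zeros at y ∈ {0, 1}
  x = 2: [0↦0, 1↦1, 2↦3, 3↦1, 4↦0]  zeros at y ∈ {0, 4}
  x = 3: [0↦1, 1↦3, 2↦1, 3↦0, 4↦0]  zeros at y ∈ {3, 4}
  x = 4: [0↦3, 1↦1, 2↦0, 3↦0, 4↦1]  zeros at y ∈ {2, 3}
Collecting zeros: affine points = {(0, 1), (0, 2), (1, 0), (1, 1), (2, 0), (2, 4), (3, 3), (3, 4), (4, 2), (4, 3)}.
Total count |C(F_5)_aff| = 10.


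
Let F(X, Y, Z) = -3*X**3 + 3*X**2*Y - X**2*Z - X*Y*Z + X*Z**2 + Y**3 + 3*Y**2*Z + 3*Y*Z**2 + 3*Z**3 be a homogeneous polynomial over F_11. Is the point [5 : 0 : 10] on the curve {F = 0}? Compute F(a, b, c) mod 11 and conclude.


F(5,0,10) ≡ 4 (mod 11); P is NOT on the curve.

Evaluate F(5, 0, 10) term-by-term (mod 11).
  -3*X**3 ↦ -3·125·1·1 = -375
  3*X**2*Y ↦ 3·25·0·1 = 0
  -X**2*Z ↦ -1·25·1·10 = -250
  -X*Y*Z ↦ -1·5·0·10 = 0
  X*Z**2 ↦ 1·5·1·100 = 500
  Y**3 ↦ 1·1·0·1 = 0
  3*Y**2*Z ↦ 3·1·0·10 = 0
  3*Y*Z**2 ↦ 3·1·0·100 = 0
  3*Z**3 ↦ 3·1·1·1000 = 3000
Sum: F(5, 0, 10) = (-375) + (0) + (-250) + (0) + (500) + (0) + (0) + (0) + (3000) = 2875.
Reducing mod 11: 2875 ≡ 4 (mod 11).
Since F(a, b, c) ≡ 4 ≠ 0 (mod 11), P does NOT lie on the curve.


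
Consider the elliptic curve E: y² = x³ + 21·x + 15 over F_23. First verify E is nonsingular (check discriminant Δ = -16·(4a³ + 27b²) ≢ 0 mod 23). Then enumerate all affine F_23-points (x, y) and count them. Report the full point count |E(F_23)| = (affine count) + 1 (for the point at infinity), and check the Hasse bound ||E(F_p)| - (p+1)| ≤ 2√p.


Affine points = {(3, 6), (3, 17), (4, 5), (4, 18), (6, 9), (6, 14), (9, 6), (9, 17), (10, 11), (10, 12), (11, 6), (11, 17), (13, 1), (13, 22), (15, 5), (15, 18), (16, 10), (16, 13), (17, 8), (17, 15), (22, 4), (22, 19)}; affine count = 22; |E(F_23)| = 23.

Discriminant check: Δ ∝ 4a³ + 27b² = 4·21³ + 27·15² = 4·9261 + 27·225 ≡ 17 (mod 23). Nonzero ⇒ E is nonsingular.
For each x ∈ F_23, compute rhs = x³ + 21·x + 15 mod 23, then count y ∈ F_23 with y² ≡ rhs.
  x = 0: rhs = 15, matching y values: none (0 points).
  x = 1: rhs = 14, matching y values: none (0 points).
  x = 2: rhs = 19, matching y values: none (0 points).
  x = 3: rhs = 13, matching y values: 6, 17 (2 points).
  x = 4: rhs = 2, matching y values: 5, 18 (2 points).
  x = 5: rhs = 15, matching y values: none (0 points).
  x = 6: rhs = 12, matching y values: 9, 14 (2 points).
  x = 7: rhs = 22, matching y values: none (0 points).
  x = 8: rhs = 5, matching y values: none (0 points).
  x = 9: rhs = 13, matching y values: 6, 17 (2 points).
  x = 10: rhs = 6, matching y values: 11, 12 (2 points).
  x = 11: rhs = 13, matching y values: 6, 17 (2 points).
  x = 12: rhs = 17, matching y values: none (0 points).
  x = 13: rhs = 1, matching y values: 1, 22 (2 points).
  x = 14: rhs = 17, matching y values: none (0 points).
  x = 15: rhs = 2, matching y values: 5, 18 (2 points).
  x = 16: rhs = 8, matching y values: 10, 13 (2 points).
  x = 17: rhs = 18, matching y values: 8, 15 (2 points).
  x = 18: rhs = 15, matching y values: none (0 points).
  x = 19: rhs = 5, matching y values: none (0 points).
  x = 20: rhs = 17, matching y values: none (0 points).
  x = 21: rhs = 11, matching y values: none (0 points).
  x = 22: rhs = 16, matching y values: 4, 19 (2 points).
Total affine count: 22.
Full point count |E(F_23)| = 22 + 1 = 23.
Hasse bound: |23 − (23+1)| = |-1| = 1 ≤ 2√23 ≈ 9.5917 ✓.


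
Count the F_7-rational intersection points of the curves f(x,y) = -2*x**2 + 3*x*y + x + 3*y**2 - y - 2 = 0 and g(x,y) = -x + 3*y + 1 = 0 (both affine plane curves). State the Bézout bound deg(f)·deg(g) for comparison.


Common zeros: ∅; count = 0; Bézout bound = 2.

deg(f) = 2, deg(g) = 1, so Bézout bound = 2.
Scan x ∈ F_7. For each x, list the y ∈ F_7 with f(x, y) ≡ 0 and those with g(x, y) ≡ 0 (mod 7); the common zeros in that column are the intersection.
  x = 0: f ≡ 0 at y ∈ {1, 4}; g ≡ 0 at y ∈ {2}; common: ∅.
  x = 1: f ≡ 0 at y ∈ ∅; g ≡ 0 at y ∈ {0}; common: ∅.
  x = 2: f ≡ 0 at y ∈ {1, 2}; g ≡ 0 at y ∈ {5}; common: ∅.
  x = 3: f ≡ 0 at y ∈ {4, 5}; g ≡ 0 at y ∈ {3}; common: ∅.
  x = 4: f ≡ 0 at y ∈ ∅; g ≡ 0 at y ∈ {1}; common: ∅.
  x = 5: f ≡ 0 at y ∈ {2, 5}; g ≡ 0 at y ∈ {6}; common: ∅.
  x = 6: f ≡ 0 at y ∈ ∅; g ≡ 0 at y ∈ {4}; common: ∅.
Collecting: common zeros = ∅, so the count is 0.
Comparison with the Bézout bound: 0 ≤ 2 = deg(f)·deg(g), as expected for curves with no common component (the affine F_7-count falls short of the bound because intersections may lie at infinity, over extension fields, or carry multiplicity).


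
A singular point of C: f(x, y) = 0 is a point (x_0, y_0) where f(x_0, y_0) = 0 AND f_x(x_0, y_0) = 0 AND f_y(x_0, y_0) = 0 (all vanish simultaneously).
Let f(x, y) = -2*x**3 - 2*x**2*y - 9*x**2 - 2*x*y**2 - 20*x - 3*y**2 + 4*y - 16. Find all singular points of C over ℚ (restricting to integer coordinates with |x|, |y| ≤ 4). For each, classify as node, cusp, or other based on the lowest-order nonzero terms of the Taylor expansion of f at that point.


Singular points: {(-2, 2)}; classification: node.

Compute partial derivatives:
  f_x = -6*x**2 - 4*x*y - 18*x - 2*y**2 - 20.
  f_y = -2*x**2 - 4*x*y - 6*y + 4.
Scan x_0 ∈ {−4, ..., 4}. For each x_0, f_y(x_0, y) is a polynomial in y; find its integer roots y ∈ {−4, ..., 4}, then test f_x and f at those candidates.
  x = -4: f_y(-4, y) = 10*y - 28; no integer root y with |y| ≤ 4.
  x = -3: f_y(-3, y) = 6*y - 14; no integer root y with |y| ≤ 4.
  x = -2: f_y(-2, y) = 2*y - 4; vanishes at y ∈ {2}. (-2, 2): f_x = 0, f = 0 — SINGULAR.
  x = -1: f_y(-1, y) = 2 - 2*y; vanishes at y ∈ {1}. (-1, 1): f_x = -6 ≠ 0.
  x = 0: f_y(0, y) = 4 - 6*y; no integer root y with |y| ≤ 4.
  x = 1: f_y(1, y) = 2 - 10*y; no integer root y with |y| ≤ 4.
  x = 2: f_y(2, y) = -14*y - 4; no integer root y with |y| ≤ 4.
  x = 3: f_y(3, y) = -18*y - 14; no integer root y with |y| ≤ 4.
  x = 4: f_y(4, y) = -22*y - 28; no integer root y with |y| ≤ 4.
Only singular point on the grid: (-2, 2).
Classify: substitute x = -2 + u, y = 2 + v and expand: f = -2*u**3 - 2*u**2*v - u**2 - 2*u*v**2 + v**2.
No constant or linear terms (consistent with a singular point). Quadratic part: -u**2 + v**2. Cubic part: -2*u**3 - 2*u**2*v - 2*u*v**2.
The quadratic part v**2 - u**2 = (v − u)(v + u) splits into two distinct linear factors, so there are two distinct tangent lines y − 2 = ±(x − -2) — this is a node (ordinary double point).
Classification: node.


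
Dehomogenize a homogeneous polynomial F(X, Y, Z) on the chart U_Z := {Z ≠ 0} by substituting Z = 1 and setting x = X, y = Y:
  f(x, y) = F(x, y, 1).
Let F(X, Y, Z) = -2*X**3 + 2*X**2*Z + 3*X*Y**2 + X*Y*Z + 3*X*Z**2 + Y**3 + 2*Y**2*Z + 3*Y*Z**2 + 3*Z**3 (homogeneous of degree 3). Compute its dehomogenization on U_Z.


f(x, y) = -2*x**3 + 2*x**2 + 3*x*y**2 + x*y + 3*x + y**3 + 2*y**2 + 3*y + 3

On U_Z we set Z = 1. Each monomial c·X^i·Y^j·Z^k in F becomes c·x^i·y^j·1^k = c·x^i·y^j.
Substituting Z = 1: F(X, Y, 1) = -2*x**3 + 2*x**2 + 3*x*y**2 + x*y + 3*x + y**3 + 2*y**2 + 3*y + 3.
Note: deg(f) ≤ deg(F) = 3; strict inequality happens when F is divisible by Z (lost terms).


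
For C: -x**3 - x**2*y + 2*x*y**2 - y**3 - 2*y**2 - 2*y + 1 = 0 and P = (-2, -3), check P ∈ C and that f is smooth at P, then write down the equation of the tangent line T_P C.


Tangent line at P: -6*x + 3*y - 3 = 0.

Step 1: f(-2, -3) = 0, so P lies on C.
Step 2: partial derivatives
  f_x(x, y) = -3*x**2 - 2*x*y + 2*y**2, f_y(x, y) = -x**2 + 4*x*y - 3*y**2 - 4*y - 2.
  f_x(P) = -6, f_y(P) = 3 (gradient nonzero, so P is smooth).
Step 3: tangent line at P: -6·(x − -2) + 3·(y − -3) = 0.
Expanding: -6*x + 3*y - 3 = 0.
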